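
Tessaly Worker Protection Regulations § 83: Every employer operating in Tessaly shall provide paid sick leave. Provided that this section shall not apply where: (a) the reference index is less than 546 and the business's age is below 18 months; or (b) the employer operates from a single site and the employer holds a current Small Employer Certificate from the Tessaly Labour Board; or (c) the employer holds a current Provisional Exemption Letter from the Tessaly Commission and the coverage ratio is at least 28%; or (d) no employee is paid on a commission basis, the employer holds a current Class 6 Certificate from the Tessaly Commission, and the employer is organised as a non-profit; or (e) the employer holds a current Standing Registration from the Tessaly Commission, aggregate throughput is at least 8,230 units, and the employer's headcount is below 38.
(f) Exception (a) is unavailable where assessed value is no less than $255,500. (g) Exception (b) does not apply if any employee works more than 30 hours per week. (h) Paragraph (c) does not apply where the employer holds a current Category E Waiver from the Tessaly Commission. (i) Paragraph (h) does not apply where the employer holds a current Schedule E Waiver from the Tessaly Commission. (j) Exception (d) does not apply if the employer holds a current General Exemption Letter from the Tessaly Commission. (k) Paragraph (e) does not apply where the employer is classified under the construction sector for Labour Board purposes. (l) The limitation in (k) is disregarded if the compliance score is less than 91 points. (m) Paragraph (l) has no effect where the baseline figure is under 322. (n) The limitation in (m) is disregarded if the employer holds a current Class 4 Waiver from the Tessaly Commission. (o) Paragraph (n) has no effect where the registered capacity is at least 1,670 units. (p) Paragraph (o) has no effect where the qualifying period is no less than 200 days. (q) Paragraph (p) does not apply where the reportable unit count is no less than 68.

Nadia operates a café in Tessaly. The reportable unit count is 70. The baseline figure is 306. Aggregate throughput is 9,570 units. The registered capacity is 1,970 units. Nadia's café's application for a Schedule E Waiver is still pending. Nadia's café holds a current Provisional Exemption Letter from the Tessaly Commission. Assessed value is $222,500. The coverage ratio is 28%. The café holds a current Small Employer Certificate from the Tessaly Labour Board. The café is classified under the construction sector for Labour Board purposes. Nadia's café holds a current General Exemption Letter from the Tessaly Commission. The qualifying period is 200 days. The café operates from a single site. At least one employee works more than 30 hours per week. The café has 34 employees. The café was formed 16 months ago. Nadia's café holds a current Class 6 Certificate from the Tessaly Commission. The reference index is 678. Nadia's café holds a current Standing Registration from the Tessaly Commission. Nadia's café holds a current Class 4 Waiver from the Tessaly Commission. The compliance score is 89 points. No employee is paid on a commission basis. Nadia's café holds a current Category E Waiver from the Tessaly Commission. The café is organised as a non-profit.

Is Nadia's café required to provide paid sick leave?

Yes — Nadia's café must provide paid sick leave.

Exception (a) fails — the reference index is 678, not less than 546.
Exception (b) is satisfied on its face — the employer operates from a single site; a current Small Employer Certificate is held. However, paragraph (g) must be considered: (g) operates against (b): at least one employee exceeds 30 hours/week. So (b) is unavailable.
All of (c)'s requirements are met (a current Provisional Exemption Letter is held; the coverage ratio is 28%, meeting the 28% threshold). But: (h) operates against (c): a current Category E Waiver is held. (i), which would lift (h), is not triggered — there is no Schedule E Waiver in force. So (c) is unavailable.
All of (d)'s requirements are met (no employee is paid on commission; a current Class 6 Certificate is held; the employer is a non-profit). But applying paragraph (j): (j) operates against (d): a current General Exemption Letter is held. Exception (d) does not apply.
Exception (e) is satisfied on its face — a current Standing Registration is held; aggregate throughput is 9,570 units, meeting the 8,230 units threshold; the employer's headcount is 34, below the 38 limit. But applying paragraphs (k)–(q): (k) operates — the café is classified under the construction sector. (l) would limit (k) — the compliance score is 89 points, less than the 91 points limit — but (m) sets (l) aside: (m) is triggered — the baseline figure is 306, under the 322 limit. (n) would limit (m) — a current Class 4 Waiver is held — but (o) sets (n) aside: (o) operates against (n): the registered capacity is 1,970 units, meeting the 1,670 units threshold. (p) applies (the qualifying period is 200 days, meeting the 200 days threshold), but is overridden by (q): (q) applies — the reportable unit count is 70, meeting the 68 threshold. (e) is therefore removed.
No exception is made out. Nadia's café falls within the general rule.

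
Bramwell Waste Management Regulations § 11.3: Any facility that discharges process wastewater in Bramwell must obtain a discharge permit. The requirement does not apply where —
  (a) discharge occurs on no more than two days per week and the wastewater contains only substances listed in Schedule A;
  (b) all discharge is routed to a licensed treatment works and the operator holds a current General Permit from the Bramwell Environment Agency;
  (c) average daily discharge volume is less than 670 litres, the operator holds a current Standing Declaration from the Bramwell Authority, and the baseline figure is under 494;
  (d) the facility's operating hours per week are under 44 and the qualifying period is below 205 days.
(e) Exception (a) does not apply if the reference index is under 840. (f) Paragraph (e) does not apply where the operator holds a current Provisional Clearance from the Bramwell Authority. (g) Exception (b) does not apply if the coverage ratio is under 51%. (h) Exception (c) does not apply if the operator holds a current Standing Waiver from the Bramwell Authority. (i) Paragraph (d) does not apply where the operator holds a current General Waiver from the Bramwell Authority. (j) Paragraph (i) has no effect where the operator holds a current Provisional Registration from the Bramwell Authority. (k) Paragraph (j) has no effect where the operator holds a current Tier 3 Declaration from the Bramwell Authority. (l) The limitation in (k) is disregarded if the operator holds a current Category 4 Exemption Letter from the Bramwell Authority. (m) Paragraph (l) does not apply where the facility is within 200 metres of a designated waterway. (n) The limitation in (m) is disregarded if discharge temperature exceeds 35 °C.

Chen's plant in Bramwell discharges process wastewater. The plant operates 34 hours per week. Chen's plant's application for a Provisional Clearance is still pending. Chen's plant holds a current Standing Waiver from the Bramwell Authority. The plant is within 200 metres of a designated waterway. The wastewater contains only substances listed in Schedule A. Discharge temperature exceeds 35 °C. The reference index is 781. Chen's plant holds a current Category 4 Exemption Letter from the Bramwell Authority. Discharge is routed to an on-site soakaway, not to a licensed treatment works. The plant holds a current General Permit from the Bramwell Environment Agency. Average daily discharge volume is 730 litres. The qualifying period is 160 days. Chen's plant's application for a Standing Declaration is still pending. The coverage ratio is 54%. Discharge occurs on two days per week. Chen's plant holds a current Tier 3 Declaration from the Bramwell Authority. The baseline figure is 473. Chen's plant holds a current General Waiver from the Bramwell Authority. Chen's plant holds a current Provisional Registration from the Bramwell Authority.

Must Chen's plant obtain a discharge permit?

No — exception (d) applies; Chen's plant is not required to obtain a discharge permit.

Exception (a)'s conditions are all satisfied: discharge occurs on no more than two days per week; the wastewater is Schedule-A-only. However, paragraphs (e)–(f) must be considered: (e) operates against (a): the reference index is 781, under the 840 limit. (f) does not operate here (there is no Provisional Clearance in force), so (e) stands. (a) is therefore removed.
Exception (b) requires that all discharge is routed to a licensed treatment works; but discharge is not routed to a licensed treatment works, so (b) is unavailable.
Exception (c) does not apply: average daily discharge volume is 730 litres, not less than 670 litres.
Exception (d)'s conditions are all satisfied: the facility's operating hours per week are 34, under the 44 limit; the qualifying period is 160 days, below the 205 days limit. As to paragraphs (i)–(n): (i) is engaged (a current General Waiver is held), but is itself disapplied by (j): (j) operates against (i): a current Provisional Registration is held. (k) would limit (j) — a current Tier 3 Declaration is held — but (l) sets (k) aside: (l) is triggered — a current Category 4 Exemption Letter is held. (m) applies (the plant is within 200 m of a designated waterway), but yields to (n): (n) operates against (m): discharge temperature exceeds 35 °C. Exception (d) stands.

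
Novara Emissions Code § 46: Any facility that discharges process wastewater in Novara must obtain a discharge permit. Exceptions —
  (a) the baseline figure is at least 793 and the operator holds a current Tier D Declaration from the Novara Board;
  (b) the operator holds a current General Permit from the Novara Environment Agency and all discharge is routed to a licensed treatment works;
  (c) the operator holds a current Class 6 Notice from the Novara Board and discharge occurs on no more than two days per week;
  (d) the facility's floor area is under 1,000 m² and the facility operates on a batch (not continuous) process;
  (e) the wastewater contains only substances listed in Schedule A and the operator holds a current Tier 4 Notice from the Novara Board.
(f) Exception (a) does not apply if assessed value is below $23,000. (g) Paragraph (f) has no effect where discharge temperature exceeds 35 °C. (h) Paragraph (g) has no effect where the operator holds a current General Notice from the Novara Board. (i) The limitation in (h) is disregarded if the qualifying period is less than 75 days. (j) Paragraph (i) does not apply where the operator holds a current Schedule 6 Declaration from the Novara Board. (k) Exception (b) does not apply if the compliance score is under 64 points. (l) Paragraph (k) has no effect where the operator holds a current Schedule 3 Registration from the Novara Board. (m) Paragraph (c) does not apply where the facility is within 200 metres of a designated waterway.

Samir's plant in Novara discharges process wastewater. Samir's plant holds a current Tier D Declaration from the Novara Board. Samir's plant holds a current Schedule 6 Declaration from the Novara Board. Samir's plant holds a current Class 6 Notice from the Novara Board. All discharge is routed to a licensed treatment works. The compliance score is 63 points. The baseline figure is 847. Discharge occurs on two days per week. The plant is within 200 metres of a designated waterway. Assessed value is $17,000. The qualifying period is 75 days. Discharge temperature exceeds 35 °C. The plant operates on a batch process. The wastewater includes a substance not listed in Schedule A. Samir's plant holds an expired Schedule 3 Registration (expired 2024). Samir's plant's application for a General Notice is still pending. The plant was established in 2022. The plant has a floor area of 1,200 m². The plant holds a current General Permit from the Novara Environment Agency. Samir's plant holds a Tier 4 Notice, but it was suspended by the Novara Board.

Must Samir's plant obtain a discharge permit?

No — exception (a) applies; Samir's plant is not required to obtain a discharge permit.

Exception (a) is satisfied on its face — the baseline figure is 847, meeting the 793 threshold; a current Tier D Declaration is held. Under paragraphs (f)–(j): (f) applies (assessed value is $17,000, below the $23,000 limit), but is displaced by (g): (g) applies — discharge temperature exceeds 35 °C. (h) is not engaged (the General Notice is not current), so (g) stands. Exception (a) stands.
Exception (b)'s conditions are all satisfied: a current General Permit is held; discharge is routed to a licensed treatment works. But applying paragraphs (k)–(l): (k) operates — the compliance score is 63 points, under the 64 points limit. (l), which would lift (k), is not triggered — the Schedule 3 Registration is not current. So (b) is unavailable.
Exception (c) is satisfied on its face — a current Class 6 Notice is held; discharge occurs on no more than two days per week. However, paragraph (m) must be considered: (m) operates against (c): the plant is within 200 m of a designated waterway. Exception (c) does not apply.
Exception (d) requires that the facility's floor area is under 1,000 m²; but the facility's floor area is 1,200 m², not under 1,000 m², so (d) is unavailable.
Exception (e) does not apply: the wastewater includes a non-Schedule-A substance.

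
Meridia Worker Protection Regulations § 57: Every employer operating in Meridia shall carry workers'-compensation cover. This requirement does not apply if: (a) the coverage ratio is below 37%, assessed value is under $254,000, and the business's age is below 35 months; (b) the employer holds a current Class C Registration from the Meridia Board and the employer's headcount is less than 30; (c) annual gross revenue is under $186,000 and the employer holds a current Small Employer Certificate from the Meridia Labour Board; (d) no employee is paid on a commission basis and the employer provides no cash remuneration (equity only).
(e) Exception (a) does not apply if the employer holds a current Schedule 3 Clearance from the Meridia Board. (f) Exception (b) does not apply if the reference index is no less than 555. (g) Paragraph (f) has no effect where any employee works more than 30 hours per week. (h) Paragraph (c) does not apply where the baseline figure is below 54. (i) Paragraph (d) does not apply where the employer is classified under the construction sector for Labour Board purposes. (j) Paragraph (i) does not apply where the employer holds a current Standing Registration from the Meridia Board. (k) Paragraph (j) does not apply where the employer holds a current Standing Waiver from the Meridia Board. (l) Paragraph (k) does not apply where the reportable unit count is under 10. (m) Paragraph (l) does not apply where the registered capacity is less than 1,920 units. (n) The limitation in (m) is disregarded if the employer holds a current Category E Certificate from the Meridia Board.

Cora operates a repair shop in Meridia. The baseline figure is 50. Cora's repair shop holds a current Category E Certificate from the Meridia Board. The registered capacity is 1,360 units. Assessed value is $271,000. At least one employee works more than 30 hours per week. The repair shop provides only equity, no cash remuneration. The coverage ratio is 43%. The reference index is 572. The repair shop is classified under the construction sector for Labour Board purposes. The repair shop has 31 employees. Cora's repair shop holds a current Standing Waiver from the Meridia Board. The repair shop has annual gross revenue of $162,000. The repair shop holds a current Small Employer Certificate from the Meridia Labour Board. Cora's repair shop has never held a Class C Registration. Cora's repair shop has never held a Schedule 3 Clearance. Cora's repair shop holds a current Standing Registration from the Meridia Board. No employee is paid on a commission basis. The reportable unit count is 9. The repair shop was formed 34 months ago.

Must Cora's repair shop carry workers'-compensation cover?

Exception (a) requires that the coverage ratio is below 37%; but the coverage ratio is 43%, not below 37%, so (a) is unavailable.
Exception (b) does not apply: the Class C Registration is not current.
All of (c)'s requirements are met (annual gross revenue is $162,000, under the $186,000 limit; a current Small Employer Certificate is held). However, paragraph (h) must be considered: (h) operates against (c): the baseline figure is 50, below the 54 limit. (c) is therefore removed.
Exception (d) is satisfied on its face — no employee is paid on commission; remuneration is equity-only. Applying paragraphs (i)–(n): (i) is triggered (the repair shop is classified under the construction sector), but is itself disapplied by (j): (j) operates against (i): a current Standing Registration is held. (k) would limit (j) — a current Standing Waiver is held — but (l) sets (k) aside: (l) is triggered — the reportable unit count is 9, under the 10 limit. (m) operates (the registered capacity is 1,360 units, less than the 1,920 units limit), but is set aside by (n): (n) operates against (m): a current Category E Certificate is held. (d) remains available.

No — exception (d) applies; Cora's repair shop is not required to carry workers'-compensation cover.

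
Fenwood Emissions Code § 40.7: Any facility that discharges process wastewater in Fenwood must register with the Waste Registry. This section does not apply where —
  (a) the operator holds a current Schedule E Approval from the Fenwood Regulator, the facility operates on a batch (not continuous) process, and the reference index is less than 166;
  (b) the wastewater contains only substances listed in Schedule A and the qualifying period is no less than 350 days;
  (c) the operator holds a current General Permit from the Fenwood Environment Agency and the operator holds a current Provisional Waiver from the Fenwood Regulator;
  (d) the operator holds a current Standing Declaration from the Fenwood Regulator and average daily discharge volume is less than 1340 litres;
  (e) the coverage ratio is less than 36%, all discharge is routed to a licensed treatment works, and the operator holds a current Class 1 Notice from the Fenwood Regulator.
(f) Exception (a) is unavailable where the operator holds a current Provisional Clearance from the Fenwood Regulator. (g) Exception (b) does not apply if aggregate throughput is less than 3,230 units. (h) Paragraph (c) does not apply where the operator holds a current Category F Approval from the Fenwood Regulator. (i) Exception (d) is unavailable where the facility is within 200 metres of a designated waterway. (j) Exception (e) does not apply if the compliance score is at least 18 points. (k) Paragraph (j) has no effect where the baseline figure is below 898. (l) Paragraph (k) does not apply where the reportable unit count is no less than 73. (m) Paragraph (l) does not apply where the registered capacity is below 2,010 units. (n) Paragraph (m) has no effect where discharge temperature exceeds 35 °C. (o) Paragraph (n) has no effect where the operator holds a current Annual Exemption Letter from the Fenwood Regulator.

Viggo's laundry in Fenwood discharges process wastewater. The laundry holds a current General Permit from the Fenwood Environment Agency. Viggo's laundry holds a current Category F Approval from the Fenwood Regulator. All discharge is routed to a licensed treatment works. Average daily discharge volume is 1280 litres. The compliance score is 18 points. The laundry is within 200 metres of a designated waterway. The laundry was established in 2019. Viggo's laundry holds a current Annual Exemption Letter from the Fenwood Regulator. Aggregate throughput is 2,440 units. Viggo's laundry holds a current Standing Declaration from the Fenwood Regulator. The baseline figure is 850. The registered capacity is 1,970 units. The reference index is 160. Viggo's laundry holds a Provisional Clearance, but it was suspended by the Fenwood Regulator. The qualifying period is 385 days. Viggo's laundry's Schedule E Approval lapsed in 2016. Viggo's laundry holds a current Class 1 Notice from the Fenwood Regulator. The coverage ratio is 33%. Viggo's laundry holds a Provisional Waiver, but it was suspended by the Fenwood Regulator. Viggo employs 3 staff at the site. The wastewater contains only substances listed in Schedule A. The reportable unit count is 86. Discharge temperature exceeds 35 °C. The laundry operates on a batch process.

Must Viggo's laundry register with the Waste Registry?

Exception (a) fails — there is no Schedule E Approval in force.
Exception (b): the wastewater is Schedule-A-only; the qualifying period is 385 days, meeting the 350 days threshold — every condition holds. But applying paragraph (g): (g) operates against (b): aggregate throughput is 2,440 units, less than the 3,230 units limit. Exception (b) does not apply.
Exception (c) requires that the operator holds a current Provisional Waiver from the Fenwood Regulator; but the Provisional Waiver is not current, so (c) is unavailable.
All of (d)'s requirements are met (a current Standing Declaration is held; average daily discharge volume is 1280 litres, less than the 1340 litres limit). However, paragraph (i) must be considered: (i) operates against (d): the laundry is within 200 m of a designated waterway. Exception (d) does not apply.
Exception (e): the coverage ratio is 33%, less than the 36% limit; discharge is routed to a licensed treatment works; a current Class 1 Notice is held — every condition holds. Applying paragraphs (j)–(o): (j) applies (the compliance score is 18 points, meeting the 18 points threshold), but yields to (k): (k) operates against (j): the baseline figure is 850, below the 898 limit. (l) operates (the reportable unit count is 86, meeting the 73 threshold), but yields to (m): (m) operates — the registered capacity is 1,970 units, below the 2,010 units limit. (n) would limit (m) — discharge temperature exceeds 35 °C — but (o) sets (n) aside: (o) is engaged — a current Annual Exemption Letter is held. So (e) applies.

No — exception (e) applies; Viggo's laundry is not required to register with the Waste Registry.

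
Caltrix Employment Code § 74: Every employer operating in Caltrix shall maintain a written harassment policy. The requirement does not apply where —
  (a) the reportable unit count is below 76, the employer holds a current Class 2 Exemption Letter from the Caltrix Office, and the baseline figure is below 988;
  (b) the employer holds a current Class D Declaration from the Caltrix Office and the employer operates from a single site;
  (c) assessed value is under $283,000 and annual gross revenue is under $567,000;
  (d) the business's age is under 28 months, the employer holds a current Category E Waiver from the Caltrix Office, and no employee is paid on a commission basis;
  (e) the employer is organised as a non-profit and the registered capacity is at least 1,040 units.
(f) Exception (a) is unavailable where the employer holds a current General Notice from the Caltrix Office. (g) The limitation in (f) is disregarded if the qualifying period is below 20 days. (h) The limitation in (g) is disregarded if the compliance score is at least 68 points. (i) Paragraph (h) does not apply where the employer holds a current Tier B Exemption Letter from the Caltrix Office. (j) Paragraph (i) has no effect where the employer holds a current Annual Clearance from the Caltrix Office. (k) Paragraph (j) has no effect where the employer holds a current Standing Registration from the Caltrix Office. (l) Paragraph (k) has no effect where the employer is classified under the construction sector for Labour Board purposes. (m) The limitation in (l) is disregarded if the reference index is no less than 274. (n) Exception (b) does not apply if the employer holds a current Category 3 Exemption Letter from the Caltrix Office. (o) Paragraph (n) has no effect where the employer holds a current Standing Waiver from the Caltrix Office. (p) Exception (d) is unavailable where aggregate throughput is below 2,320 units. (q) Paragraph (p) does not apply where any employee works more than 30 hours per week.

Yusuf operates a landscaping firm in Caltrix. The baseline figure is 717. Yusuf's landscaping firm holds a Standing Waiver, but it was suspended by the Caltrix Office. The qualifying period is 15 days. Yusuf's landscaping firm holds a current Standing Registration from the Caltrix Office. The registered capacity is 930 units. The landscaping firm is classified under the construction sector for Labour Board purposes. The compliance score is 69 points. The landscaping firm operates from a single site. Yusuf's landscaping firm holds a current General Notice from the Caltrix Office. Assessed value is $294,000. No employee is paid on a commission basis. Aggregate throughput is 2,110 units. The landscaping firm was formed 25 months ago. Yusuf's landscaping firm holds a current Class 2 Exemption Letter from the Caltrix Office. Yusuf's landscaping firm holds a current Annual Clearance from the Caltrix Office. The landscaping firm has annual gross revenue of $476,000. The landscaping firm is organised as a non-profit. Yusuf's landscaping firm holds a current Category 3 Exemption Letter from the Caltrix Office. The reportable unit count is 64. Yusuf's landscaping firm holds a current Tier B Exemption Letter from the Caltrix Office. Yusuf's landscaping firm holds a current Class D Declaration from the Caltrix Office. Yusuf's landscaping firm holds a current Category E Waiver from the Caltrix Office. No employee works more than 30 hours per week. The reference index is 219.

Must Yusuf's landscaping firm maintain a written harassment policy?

All of (a)'s requirements are met (the reportable unit count is 64, below the 76 limit; a current Class 2 Exemption Letter is held; the baseline figure is 717, below the 988 limit). However, paragraphs (f)–(m) must be considered: (f) operates against (a): a current General Notice is held. (g) would limit (f) — the qualifying period is 15 days, below the 20 days limit — but (h) sets (g) aside: (h) applies — the compliance score is 69 points, meeting the 68 points threshold. (i) is triggered (a current Tier B Exemption Letter is held), but is displaced by (j): (j) is engaged — a current Annual Clearance is held. (k) would limit (j) — a current Standing Registration is held — but (l) sets (k) aside: (l) applies — the landscaping firm is classified under the construction sector. (m), which would lift (l), does not operate here — the reference index is 219, short of 274. Exception (a) does not apply.
Exception (b) is satisfied on its face — a current Class D Declaration is held; the employer operates from a single site. Turning to paragraphs (n)–(o): (n) operates against (b): a current Category 3 Exemption Letter is held. (o) is not triggered (there is no Standing Waiver in force), so (n) stands. Exception (b) does not apply.
Exception (c) does not apply: assessed value is $294,000, not under $283,000.
Exception (d): the business's age is 25 months, under the 28 months limit; a current Category E Waiver is held; no employee is paid on commission — every condition holds. Turning to paragraphs (p)–(q): (p) operates against (d): aggregate throughput is 2,110 units, below the 2,320 units limit. (q), which would lift (p), does not operate here — no employee exceeds 30 hours/week. Exception (d) does not apply.
Exception (e) fails — the registered capacity is 930 units, short of 1,040 units.
No exception displaces § 74.

Yes — Yusuf's landscaping firm must maintain a written harassment policy.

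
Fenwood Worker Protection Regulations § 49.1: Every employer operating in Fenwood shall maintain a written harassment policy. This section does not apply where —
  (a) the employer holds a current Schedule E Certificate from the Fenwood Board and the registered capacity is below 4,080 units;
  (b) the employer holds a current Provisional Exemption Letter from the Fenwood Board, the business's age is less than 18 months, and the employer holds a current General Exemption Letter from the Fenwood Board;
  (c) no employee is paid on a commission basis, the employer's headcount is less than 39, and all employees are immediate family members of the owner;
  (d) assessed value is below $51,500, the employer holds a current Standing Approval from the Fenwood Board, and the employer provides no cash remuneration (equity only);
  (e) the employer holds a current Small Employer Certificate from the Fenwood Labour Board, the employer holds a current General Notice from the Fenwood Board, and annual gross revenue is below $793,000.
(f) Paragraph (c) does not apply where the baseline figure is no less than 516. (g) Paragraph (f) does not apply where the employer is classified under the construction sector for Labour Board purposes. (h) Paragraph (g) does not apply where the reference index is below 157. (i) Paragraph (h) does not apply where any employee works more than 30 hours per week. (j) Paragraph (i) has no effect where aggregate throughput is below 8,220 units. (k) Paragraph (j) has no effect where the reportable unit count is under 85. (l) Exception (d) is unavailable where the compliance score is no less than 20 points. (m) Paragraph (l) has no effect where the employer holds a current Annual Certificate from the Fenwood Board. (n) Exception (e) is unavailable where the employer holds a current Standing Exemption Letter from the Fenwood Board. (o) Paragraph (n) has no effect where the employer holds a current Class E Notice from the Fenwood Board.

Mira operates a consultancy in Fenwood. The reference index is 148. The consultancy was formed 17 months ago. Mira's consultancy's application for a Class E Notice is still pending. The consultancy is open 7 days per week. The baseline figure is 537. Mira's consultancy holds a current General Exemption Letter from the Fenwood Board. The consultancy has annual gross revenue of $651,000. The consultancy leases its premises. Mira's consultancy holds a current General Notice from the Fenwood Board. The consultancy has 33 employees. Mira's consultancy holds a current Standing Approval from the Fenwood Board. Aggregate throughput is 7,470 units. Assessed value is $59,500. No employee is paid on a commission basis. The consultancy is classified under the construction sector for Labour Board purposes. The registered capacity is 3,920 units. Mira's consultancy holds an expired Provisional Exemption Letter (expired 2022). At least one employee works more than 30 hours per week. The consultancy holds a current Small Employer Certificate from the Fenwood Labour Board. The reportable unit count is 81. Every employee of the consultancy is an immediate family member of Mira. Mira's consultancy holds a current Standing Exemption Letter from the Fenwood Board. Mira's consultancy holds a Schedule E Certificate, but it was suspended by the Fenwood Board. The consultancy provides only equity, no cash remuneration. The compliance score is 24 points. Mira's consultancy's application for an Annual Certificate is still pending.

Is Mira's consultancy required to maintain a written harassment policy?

Exception (a) fails — the Schedule E Certificate is not current.
Exception (b) requires that the employer holds a current Provisional Exemption Letter from the Fenwood Board; but there is no Provisional Exemption Letter in force, so (b) is unavailable.
All of (c)'s requirements are met (no employee is paid on commission; the employer's headcount is 33, less than the 39 limit; every employee is an immediate family member). Under paragraphs (f)–(k): (f) is engaged (the baseline figure is 537, meeting the 516 threshold), but is itself disapplied by (g): (g) operates against (f): the consultancy is classified under the construction sector. (h) is triggered (the reference index is 148, below the 157 limit), but yields to (i): (i) operates against (h): at least one employee exceeds 30 hours/week. (j) would limit (i) — aggregate throughput is 7,470 units, below the 8,220 units limit — but (k) sets (j) aside: (k) operates against (j): the reportable unit count is 81, under the 85 limit. Exception (c) stands.
Exception (d) does not apply: assessed value is $59,500, not below $51,500.
Exception (e) is satisfied on its face — a current Small Employer Certificate is held; a current General Notice is held; annual gross revenue is $651,000, below the $793,000 limit. But: (n) operates — a current Standing Exemption Letter is held. (o), which would lift (n), does not operate here — no current Class E Notice is held. Exception (e) does not apply.

No — exception (c) applies; Mira's consultancy is not required to maintain a written harassment policy.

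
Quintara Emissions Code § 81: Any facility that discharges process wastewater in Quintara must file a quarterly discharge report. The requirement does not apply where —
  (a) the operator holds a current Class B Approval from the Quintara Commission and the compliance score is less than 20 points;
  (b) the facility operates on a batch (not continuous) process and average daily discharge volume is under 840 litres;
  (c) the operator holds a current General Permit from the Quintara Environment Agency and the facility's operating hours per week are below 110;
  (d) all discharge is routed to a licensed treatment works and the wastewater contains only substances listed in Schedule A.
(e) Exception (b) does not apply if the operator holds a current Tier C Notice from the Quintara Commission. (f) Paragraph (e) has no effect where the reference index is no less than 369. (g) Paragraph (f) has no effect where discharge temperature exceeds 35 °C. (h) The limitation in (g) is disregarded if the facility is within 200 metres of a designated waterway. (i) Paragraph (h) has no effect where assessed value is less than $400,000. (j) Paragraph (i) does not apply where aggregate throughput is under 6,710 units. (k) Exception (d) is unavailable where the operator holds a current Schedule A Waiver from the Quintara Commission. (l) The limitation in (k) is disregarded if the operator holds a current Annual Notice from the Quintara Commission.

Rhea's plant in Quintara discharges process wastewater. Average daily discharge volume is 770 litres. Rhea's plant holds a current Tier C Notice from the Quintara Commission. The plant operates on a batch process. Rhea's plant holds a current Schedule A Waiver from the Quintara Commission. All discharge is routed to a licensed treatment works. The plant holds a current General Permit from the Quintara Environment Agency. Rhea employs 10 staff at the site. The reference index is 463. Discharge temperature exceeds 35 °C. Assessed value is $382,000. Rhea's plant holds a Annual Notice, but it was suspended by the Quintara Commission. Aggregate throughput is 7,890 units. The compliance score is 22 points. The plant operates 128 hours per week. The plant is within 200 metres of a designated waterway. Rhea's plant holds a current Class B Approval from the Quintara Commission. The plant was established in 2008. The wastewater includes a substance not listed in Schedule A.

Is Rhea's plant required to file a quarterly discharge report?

Exception (a) requires that the compliance score is less than 20 points; but the compliance score is 22 points, not less than 20 points, so (a) is unavailable.
Exception (b): the facility operates on a batch process; average daily discharge volume is 770 litres, under the 840 litres limit — every condition holds. However, paragraphs (e)–(j) must be considered: (e) operates against (b): a current Tier C Notice is held. (f) would limit (e) — the reference index is 463, meeting the 369 threshold — but (g) sets (f) aside: (g) operates against (f): discharge temperature exceeds 35 °C. (h) would limit (g) — the plant is within 200 m of a designated waterway — but (i) sets (h) aside: (i) operates against (h): assessed value is $382,000, less than the $400,000 limit. (j), which would lift (i), does not operate here — aggregate throughput is 7,890 units, not under 6,710 units. So (b) is unavailable.
Exception (c) requires that the facility's operating hours per week are below 110; but the facility's operating hours per week are 128, not below 110, so (c) is unavailable.
Exception (d) requires that the wastewater contains only substances listed in Schedule A; but the wastewater includes a non-Schedule-A substance, so (d) is unavailable.
Every exception is unavailable, so the rule governs.

Yes — Rhea's plant must file a quarterly discharge report.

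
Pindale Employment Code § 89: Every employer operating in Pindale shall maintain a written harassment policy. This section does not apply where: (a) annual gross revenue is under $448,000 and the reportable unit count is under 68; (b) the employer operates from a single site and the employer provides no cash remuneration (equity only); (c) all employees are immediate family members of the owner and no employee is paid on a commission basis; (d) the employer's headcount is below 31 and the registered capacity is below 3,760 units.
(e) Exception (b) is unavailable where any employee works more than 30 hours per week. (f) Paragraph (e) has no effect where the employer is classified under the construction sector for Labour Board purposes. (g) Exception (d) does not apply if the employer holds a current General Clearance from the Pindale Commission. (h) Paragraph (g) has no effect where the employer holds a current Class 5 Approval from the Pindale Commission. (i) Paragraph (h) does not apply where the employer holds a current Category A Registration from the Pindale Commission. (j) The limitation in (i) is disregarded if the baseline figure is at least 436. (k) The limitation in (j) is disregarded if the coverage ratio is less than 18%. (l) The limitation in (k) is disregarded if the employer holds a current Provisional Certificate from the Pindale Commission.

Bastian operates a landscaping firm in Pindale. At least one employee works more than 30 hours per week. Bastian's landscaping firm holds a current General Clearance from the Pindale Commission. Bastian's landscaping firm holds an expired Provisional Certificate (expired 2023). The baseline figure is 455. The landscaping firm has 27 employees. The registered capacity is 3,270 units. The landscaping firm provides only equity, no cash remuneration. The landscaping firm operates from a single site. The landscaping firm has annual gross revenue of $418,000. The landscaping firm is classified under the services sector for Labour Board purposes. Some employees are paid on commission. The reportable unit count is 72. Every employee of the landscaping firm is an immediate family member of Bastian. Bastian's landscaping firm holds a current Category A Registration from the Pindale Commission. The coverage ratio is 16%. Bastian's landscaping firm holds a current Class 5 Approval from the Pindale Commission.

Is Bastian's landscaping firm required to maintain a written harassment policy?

Exception (a) requires that the reportable unit count is under 68; but the reportable unit count is 72, not under 68, so (a) is unavailable.
Exception (b)'s conditions are all satisfied: the employer operates from a single site; remuneration is equity-only. But applying paragraphs (e)–(f): (e) operates — at least one employee exceeds 30 hours/week. (f), which would lift (e), is inapplicable — the landscaping firm is classified under the services sector. Exception (b) does not apply.
Exception (c) does not apply: some employees are paid on commission.
Exception (d) is satisfied on its face — the employer's headcount is 27, below the 31 limit; the registered capacity is 3,270 units, below the 3,760 units limit. However, paragraphs (g)–(l) must be considered: (g) is engaged — a current General Clearance is held. (h) applies (a current Class 5 Approval is held), but is displaced by (i): (i) is engaged — a current Category A Registration is held. (j) is triggered (the baseline figure is 455, meeting the 436 threshold), but is set aside by (k): (k) operates — the coverage ratio is 16%, less than the 18% limit. (l), which would lift (k), is not engaged — there is no Provisional Certificate in force. (d) is therefore removed.
Every exception is unavailable, so the rule governs.

Yes — Bastian's landscaping firm must maintain a written harassment policy.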